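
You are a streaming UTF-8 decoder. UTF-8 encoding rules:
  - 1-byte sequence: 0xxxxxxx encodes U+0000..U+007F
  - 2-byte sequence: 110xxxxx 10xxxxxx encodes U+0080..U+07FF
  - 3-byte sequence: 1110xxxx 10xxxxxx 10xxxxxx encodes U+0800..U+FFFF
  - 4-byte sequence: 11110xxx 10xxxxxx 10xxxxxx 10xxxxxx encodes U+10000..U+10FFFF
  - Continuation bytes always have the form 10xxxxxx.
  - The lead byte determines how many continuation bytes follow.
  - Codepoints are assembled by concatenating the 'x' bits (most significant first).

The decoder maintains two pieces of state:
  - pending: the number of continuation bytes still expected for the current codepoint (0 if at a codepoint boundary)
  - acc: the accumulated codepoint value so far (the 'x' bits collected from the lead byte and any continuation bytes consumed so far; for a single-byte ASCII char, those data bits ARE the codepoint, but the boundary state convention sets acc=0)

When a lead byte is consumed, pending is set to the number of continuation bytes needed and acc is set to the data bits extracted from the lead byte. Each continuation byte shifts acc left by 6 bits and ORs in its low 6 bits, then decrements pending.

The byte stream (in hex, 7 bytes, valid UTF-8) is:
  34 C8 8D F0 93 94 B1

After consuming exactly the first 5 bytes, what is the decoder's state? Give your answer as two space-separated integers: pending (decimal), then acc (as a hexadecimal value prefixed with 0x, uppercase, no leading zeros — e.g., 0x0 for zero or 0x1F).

Byte[0]=34: 1-byte. pending=0, acc=0x0
Byte[1]=C8: 2-byte lead. pending=1, acc=0x8
Byte[2]=8D: continuation. acc=(acc<<6)|0x0D=0x20D, pending=0
Byte[3]=F0: 4-byte lead. pending=3, acc=0x0
Byte[4]=93: continuation. acc=(acc<<6)|0x13=0x13, pending=2

Answer: 2 0x13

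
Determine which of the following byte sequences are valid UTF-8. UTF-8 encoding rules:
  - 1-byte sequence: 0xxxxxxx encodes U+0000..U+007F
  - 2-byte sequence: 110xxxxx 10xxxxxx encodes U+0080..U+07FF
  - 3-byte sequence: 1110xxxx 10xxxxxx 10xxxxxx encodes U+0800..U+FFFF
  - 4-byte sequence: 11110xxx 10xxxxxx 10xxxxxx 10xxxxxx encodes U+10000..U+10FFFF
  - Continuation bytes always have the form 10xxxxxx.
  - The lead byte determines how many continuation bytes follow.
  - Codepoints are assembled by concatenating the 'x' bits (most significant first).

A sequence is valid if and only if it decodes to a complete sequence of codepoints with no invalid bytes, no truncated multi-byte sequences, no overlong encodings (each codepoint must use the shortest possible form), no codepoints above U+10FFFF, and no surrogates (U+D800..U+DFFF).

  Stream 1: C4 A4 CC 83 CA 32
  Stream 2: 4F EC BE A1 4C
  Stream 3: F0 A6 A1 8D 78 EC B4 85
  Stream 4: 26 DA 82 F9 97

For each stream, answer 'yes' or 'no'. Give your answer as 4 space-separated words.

Stream 1: error at byte offset 5. INVALID
Stream 2: decodes cleanly. VALID
Stream 3: decodes cleanly. VALID
Stream 4: error at byte offset 3. INVALID

Answer: no yes yes no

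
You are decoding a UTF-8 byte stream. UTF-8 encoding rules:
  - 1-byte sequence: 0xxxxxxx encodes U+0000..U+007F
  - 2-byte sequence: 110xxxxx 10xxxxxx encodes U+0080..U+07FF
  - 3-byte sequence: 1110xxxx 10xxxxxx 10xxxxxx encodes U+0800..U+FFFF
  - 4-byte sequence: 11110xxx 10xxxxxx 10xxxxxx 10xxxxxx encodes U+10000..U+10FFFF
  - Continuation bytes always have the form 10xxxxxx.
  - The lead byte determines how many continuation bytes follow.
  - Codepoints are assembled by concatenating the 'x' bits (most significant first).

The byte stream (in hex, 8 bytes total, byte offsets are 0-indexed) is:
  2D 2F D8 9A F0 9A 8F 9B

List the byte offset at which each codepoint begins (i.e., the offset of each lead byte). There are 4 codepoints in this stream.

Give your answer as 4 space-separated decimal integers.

Byte[0]=2D: 1-byte ASCII. cp=U+002D
Byte[1]=2F: 1-byte ASCII. cp=U+002F
Byte[2]=D8: 2-byte lead, need 1 cont bytes. acc=0x18
Byte[3]=9A: continuation. acc=(acc<<6)|0x1A=0x61A
Completed: cp=U+061A (starts at byte 2)
Byte[4]=F0: 4-byte lead, need 3 cont bytes. acc=0x0
Byte[5]=9A: continuation. acc=(acc<<6)|0x1A=0x1A
Byte[6]=8F: continuation. acc=(acc<<6)|0x0F=0x68F
Byte[7]=9B: continuation. acc=(acc<<6)|0x1B=0x1A3DB
Completed: cp=U+1A3DB (starts at byte 4)

Answer: 0 1 2 4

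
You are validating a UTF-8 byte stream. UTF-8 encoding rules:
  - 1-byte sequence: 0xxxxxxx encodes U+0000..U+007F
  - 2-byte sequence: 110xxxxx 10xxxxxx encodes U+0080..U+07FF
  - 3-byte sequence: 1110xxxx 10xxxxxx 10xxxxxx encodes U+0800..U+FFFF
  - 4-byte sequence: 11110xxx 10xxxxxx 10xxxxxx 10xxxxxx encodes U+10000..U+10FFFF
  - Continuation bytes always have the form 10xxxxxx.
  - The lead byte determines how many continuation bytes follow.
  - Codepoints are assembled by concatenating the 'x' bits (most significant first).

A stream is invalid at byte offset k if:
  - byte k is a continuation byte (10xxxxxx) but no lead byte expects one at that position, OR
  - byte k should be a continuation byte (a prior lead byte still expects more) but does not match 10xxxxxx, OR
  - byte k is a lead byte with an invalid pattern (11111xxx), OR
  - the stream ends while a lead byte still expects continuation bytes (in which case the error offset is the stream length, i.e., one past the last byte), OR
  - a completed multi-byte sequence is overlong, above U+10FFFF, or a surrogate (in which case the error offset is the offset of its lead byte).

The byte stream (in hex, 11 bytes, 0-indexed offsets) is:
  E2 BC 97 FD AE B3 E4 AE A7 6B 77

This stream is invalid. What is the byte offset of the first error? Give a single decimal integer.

Byte[0]=E2: 3-byte lead, need 2 cont bytes. acc=0x2
Byte[1]=BC: continuation. acc=(acc<<6)|0x3C=0xBC
Byte[2]=97: continuation. acc=(acc<<6)|0x17=0x2F17
Completed: cp=U+2F17 (starts at byte 0)
Byte[3]=FD: INVALID lead byte (not 0xxx/110x/1110/11110)

Answer: 3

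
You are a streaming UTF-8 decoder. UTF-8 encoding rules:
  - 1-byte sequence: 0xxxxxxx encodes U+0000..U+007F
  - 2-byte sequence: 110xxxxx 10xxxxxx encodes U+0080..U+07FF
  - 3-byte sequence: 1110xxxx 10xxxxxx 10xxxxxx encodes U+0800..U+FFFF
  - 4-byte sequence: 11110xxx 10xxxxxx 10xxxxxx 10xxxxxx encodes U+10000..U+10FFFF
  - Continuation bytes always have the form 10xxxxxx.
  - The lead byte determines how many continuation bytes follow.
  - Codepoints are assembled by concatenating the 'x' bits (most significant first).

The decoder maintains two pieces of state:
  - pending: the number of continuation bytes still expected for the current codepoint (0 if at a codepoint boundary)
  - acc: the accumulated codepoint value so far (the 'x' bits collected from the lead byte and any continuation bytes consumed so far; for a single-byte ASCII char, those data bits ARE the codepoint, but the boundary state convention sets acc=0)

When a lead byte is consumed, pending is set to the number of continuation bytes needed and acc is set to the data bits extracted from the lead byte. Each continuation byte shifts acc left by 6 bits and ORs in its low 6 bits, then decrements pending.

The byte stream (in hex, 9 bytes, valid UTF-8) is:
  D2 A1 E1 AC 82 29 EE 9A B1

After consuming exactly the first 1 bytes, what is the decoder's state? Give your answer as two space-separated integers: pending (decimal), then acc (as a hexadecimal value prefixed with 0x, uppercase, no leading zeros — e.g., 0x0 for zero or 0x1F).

Byte[0]=D2: 2-byte lead. pending=1, acc=0x12

Answer: 1 0x12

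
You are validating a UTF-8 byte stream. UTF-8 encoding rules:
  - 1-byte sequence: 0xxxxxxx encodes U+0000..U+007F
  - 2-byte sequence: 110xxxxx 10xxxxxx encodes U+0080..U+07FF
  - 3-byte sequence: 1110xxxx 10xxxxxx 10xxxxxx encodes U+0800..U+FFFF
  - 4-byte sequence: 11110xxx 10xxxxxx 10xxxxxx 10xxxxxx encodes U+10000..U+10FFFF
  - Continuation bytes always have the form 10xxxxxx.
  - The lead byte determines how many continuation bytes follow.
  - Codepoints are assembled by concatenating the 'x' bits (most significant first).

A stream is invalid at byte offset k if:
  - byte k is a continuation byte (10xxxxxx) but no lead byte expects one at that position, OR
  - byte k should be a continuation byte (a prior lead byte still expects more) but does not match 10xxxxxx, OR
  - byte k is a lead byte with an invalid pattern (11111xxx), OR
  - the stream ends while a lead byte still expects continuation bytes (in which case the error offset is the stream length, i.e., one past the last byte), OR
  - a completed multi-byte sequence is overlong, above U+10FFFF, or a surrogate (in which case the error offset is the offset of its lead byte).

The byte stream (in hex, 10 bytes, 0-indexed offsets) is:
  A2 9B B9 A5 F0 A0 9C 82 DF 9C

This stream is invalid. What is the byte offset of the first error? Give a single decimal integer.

Byte[0]=A2: INVALID lead byte (not 0xxx/110x/1110/11110)

Answer: 0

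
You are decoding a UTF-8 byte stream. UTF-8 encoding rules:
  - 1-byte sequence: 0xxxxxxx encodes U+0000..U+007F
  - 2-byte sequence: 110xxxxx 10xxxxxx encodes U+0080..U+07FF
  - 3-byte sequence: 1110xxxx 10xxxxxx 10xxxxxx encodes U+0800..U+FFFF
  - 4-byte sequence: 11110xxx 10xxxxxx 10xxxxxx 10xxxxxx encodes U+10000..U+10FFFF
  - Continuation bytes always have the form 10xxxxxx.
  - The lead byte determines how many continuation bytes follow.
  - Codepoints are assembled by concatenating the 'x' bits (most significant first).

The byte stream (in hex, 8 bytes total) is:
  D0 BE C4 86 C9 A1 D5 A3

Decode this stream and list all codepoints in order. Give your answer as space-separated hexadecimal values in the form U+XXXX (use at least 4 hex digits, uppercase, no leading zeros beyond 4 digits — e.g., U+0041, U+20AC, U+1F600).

Byte[0]=D0: 2-byte lead, need 1 cont bytes. acc=0x10
Byte[1]=BE: continuation. acc=(acc<<6)|0x3E=0x43E
Completed: cp=U+043E (starts at byte 0)
Byte[2]=C4: 2-byte lead, need 1 cont bytes. acc=0x4
Byte[3]=86: continuation. acc=(acc<<6)|0x06=0x106
Completed: cp=U+0106 (starts at byte 2)
Byte[4]=C9: 2-byte lead, need 1 cont bytes. acc=0x9
Byte[5]=A1: continuation. acc=(acc<<6)|0x21=0x261
Completed: cp=U+0261 (starts at byte 4)
Byte[6]=D5: 2-byte lead, need 1 cont bytes. acc=0x15
Byte[7]=A3: continuation. acc=(acc<<6)|0x23=0x563
Completed: cp=U+0563 (starts at byte 6)

Answer: U+043E U+0106 U+0261 U+0563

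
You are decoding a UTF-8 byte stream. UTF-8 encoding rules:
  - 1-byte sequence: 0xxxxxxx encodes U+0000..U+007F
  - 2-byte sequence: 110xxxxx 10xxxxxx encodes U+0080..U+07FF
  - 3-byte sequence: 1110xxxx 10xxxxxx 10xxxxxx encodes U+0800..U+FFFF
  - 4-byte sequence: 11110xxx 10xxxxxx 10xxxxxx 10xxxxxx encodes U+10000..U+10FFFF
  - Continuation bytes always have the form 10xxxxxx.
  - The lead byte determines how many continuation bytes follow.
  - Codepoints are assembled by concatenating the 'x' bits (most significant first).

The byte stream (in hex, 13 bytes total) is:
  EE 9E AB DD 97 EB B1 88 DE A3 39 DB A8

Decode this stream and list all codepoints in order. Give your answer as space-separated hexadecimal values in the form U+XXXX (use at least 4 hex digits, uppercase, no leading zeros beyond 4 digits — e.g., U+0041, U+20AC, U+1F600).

Answer: U+E7AB U+0757 U+BC48 U+07A3 U+0039 U+06E8

Derivation:
Byte[0]=EE: 3-byte lead, need 2 cont bytes. acc=0xE
Byte[1]=9E: continuation. acc=(acc<<6)|0x1E=0x39E
Byte[2]=AB: continuation. acc=(acc<<6)|0x2B=0xE7AB
Completed: cp=U+E7AB (starts at byte 0)
Byte[3]=DD: 2-byte lead, need 1 cont bytes. acc=0x1D
Byte[4]=97: continuation. acc=(acc<<6)|0x17=0x757
Completed: cp=U+0757 (starts at byte 3)
Byte[5]=EB: 3-byte lead, need 2 cont bytes. acc=0xB
Byte[6]=B1: continuation. acc=(acc<<6)|0x31=0x2F1
Byte[7]=88: continuation. acc=(acc<<6)|0x08=0xBC48
Completed: cp=U+BC48 (starts at byte 5)
Byte[8]=DE: 2-byte lead, need 1 cont bytes. acc=0x1E
Byte[9]=A3: continuation. acc=(acc<<6)|0x23=0x7A3
Completed: cp=U+07A3 (starts at byte 8)
Byte[10]=39: 1-byte ASCII. cp=U+0039
Byte[11]=DB: 2-byte lead, need 1 cont bytes. acc=0x1B
Byte[12]=A8: continuation. acc=(acc<<6)|0x28=0x6E8
Completed: cp=U+06E8 (starts at byte 11)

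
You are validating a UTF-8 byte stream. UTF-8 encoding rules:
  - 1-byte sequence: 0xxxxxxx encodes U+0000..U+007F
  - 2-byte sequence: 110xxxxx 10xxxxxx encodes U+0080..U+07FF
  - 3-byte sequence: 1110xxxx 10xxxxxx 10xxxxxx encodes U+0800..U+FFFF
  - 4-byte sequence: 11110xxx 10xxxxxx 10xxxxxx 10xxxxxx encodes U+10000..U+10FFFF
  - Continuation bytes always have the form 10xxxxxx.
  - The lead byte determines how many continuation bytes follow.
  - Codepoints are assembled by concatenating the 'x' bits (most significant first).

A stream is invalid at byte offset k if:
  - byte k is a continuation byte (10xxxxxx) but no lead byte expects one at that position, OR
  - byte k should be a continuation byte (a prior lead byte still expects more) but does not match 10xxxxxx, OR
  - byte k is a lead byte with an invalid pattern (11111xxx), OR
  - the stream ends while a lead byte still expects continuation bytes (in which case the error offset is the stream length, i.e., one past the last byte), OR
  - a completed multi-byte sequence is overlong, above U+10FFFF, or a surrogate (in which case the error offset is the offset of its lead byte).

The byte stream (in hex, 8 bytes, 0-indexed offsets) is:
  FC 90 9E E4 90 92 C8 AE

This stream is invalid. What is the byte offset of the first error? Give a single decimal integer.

Byte[0]=FC: INVALID lead byte (not 0xxx/110x/1110/11110)

Answer: 0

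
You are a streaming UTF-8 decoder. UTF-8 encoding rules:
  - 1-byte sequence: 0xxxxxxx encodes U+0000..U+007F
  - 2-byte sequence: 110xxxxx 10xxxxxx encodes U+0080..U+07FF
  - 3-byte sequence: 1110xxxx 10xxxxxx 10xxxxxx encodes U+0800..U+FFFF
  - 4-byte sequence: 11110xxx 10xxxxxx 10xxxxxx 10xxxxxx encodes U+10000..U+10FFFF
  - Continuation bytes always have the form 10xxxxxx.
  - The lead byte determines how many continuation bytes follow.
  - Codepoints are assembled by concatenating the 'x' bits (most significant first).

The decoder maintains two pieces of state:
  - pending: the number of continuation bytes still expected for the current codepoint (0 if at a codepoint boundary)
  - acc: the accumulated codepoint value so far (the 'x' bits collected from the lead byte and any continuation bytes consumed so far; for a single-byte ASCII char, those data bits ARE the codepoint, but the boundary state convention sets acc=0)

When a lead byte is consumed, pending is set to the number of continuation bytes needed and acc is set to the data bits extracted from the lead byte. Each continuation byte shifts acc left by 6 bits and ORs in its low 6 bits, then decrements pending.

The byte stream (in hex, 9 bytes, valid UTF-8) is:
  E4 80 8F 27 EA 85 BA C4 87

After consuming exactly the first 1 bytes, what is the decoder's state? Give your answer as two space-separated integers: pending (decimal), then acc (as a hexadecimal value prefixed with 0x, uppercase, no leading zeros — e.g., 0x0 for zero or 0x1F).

Byte[0]=E4: 3-byte lead. pending=2, acc=0x4

Answer: 2 0x4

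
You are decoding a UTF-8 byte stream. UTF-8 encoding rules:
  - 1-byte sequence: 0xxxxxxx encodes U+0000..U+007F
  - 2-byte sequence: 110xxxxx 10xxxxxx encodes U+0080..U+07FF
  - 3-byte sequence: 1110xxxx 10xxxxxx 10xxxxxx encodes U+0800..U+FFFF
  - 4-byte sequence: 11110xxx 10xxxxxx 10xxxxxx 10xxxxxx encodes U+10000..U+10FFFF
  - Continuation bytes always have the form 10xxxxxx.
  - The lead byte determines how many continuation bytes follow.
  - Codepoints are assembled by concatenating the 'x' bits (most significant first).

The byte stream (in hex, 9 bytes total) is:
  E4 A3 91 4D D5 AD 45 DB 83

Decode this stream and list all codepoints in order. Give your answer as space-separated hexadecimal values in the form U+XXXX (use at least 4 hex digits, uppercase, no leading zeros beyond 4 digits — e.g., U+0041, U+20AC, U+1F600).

Byte[0]=E4: 3-byte lead, need 2 cont bytes. acc=0x4
Byte[1]=A3: continuation. acc=(acc<<6)|0x23=0x123
Byte[2]=91: continuation. acc=(acc<<6)|0x11=0x48D1
Completed: cp=U+48D1 (starts at byte 0)
Byte[3]=4D: 1-byte ASCII. cp=U+004D
Byte[4]=D5: 2-byte lead, need 1 cont bytes. acc=0x15
Byte[5]=AD: continuation. acc=(acc<<6)|0x2D=0x56D
Completed: cp=U+056D (starts at byte 4)
Byte[6]=45: 1-byte ASCII. cp=U+0045
Byte[7]=DB: 2-byte lead, need 1 cont bytes. acc=0x1B
Byte[8]=83: continuation. acc=(acc<<6)|0x03=0x6C3
Completed: cp=U+06C3 (starts at byte 7)

Answer: U+48D1 U+004D U+056D U+0045 U+06C3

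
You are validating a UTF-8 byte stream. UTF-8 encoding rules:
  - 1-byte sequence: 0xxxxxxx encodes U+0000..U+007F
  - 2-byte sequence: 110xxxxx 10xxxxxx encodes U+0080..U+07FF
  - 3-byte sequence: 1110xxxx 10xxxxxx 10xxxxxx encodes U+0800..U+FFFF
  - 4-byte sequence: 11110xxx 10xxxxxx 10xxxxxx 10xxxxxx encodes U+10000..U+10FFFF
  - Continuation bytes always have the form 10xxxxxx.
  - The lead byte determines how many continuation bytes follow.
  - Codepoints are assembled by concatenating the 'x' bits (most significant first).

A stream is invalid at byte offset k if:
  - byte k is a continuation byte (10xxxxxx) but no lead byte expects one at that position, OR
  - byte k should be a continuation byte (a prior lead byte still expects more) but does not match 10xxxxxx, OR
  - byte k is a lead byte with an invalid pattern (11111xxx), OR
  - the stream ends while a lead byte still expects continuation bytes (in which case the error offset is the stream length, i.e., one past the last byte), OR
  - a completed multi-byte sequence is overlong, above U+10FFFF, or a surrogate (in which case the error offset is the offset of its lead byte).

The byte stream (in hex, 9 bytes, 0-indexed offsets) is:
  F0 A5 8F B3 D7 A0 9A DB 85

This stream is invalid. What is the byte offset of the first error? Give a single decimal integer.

Byte[0]=F0: 4-byte lead, need 3 cont bytes. acc=0x0
Byte[1]=A5: continuation. acc=(acc<<6)|0x25=0x25
Byte[2]=8F: continuation. acc=(acc<<6)|0x0F=0x94F
Byte[3]=B3: continuation. acc=(acc<<6)|0x33=0x253F3
Completed: cp=U+253F3 (starts at byte 0)
Byte[4]=D7: 2-byte lead, need 1 cont bytes. acc=0x17
Byte[5]=A0: continuation. acc=(acc<<6)|0x20=0x5E0
Completed: cp=U+05E0 (starts at byte 4)
Byte[6]=9A: INVALID lead byte (not 0xxx/110x/1110/11110)

Answer: 6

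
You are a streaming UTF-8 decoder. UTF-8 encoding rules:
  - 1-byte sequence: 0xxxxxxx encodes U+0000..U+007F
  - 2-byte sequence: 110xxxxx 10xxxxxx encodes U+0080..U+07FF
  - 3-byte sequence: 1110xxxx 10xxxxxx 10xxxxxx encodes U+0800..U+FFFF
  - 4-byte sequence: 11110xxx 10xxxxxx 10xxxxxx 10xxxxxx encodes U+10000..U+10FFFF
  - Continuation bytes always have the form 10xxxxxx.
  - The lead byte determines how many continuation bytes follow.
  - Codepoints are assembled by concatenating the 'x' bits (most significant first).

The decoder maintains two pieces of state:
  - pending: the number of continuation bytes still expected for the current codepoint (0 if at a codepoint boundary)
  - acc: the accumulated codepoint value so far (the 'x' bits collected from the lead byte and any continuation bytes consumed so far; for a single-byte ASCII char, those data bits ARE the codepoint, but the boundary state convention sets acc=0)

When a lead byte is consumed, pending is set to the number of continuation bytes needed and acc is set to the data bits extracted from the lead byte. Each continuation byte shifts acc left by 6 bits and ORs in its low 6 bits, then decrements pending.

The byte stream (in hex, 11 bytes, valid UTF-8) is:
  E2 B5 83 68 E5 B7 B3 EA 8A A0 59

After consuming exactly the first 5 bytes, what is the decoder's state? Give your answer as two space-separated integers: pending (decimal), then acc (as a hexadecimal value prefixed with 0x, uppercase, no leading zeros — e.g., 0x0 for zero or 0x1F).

Byte[0]=E2: 3-byte lead. pending=2, acc=0x2
Byte[1]=B5: continuation. acc=(acc<<6)|0x35=0xB5, pending=1
Byte[2]=83: continuation. acc=(acc<<6)|0x03=0x2D43, pending=0
Byte[3]=68: 1-byte. pending=0, acc=0x0
Byte[4]=E5: 3-byte lead. pending=2, acc=0x5

Answer: 2 0x5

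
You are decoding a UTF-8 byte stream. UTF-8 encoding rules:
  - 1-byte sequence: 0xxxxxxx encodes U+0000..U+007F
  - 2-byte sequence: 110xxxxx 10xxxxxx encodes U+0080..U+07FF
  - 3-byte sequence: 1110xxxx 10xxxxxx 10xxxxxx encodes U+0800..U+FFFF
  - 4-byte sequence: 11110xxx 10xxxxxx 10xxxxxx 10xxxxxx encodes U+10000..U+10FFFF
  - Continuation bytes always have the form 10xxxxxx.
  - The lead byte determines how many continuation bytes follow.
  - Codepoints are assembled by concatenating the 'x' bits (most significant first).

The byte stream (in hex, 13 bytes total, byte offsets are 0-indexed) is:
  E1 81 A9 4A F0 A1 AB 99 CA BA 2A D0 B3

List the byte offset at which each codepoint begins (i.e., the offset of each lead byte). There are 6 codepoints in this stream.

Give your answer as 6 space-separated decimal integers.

Answer: 0 3 4 8 10 11

Derivation:
Byte[0]=E1: 3-byte lead, need 2 cont bytes. acc=0x1
Byte[1]=81: continuation. acc=(acc<<6)|0x01=0x41
Byte[2]=A9: continuation. acc=(acc<<6)|0x29=0x1069
Completed: cp=U+1069 (starts at byte 0)
Byte[3]=4A: 1-byte ASCII. cp=U+004A
Byte[4]=F0: 4-byte lead, need 3 cont bytes. acc=0x0
Byte[5]=A1: continuation. acc=(acc<<6)|0x21=0x21
Byte[6]=AB: continuation. acc=(acc<<6)|0x2B=0x86B
Byte[7]=99: continuation. acc=(acc<<6)|0x19=0x21AD9
Completed: cp=U+21AD9 (starts at byte 4)
Byte[8]=CA: 2-byte lead, need 1 cont bytes. acc=0xA
Byte[9]=BA: continuation. acc=(acc<<6)|0x3A=0x2BA
Completed: cp=U+02BA (starts at byte 8)
Byte[10]=2A: 1-byte ASCII. cp=U+002A
Byte[11]=D0: 2-byte lead, need 1 cont bytes. acc=0x10
Byte[12]=B3: continuation. acc=(acc<<6)|0x33=0x433
Completed: cp=U+0433 (starts at byte 11)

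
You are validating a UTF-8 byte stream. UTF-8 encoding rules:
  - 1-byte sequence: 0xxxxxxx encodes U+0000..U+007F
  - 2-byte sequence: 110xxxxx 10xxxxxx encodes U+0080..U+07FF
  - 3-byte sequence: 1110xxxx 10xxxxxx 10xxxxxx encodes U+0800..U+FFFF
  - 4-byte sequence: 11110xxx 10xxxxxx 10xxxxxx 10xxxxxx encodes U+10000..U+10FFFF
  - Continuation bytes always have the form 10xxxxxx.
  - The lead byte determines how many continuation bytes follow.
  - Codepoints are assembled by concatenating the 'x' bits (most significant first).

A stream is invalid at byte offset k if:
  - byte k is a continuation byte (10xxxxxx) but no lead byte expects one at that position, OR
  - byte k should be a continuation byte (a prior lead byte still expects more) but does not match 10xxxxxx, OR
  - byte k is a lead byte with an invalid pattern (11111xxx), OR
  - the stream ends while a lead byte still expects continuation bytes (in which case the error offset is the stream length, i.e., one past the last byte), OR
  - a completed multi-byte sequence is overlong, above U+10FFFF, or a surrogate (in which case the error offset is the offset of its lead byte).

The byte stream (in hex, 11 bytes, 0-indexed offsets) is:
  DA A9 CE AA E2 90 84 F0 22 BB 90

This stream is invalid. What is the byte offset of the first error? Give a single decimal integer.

Byte[0]=DA: 2-byte lead, need 1 cont bytes. acc=0x1A
Byte[1]=A9: continuation. acc=(acc<<6)|0x29=0x6A9
Completed: cp=U+06A9 (starts at byte 0)
Byte[2]=CE: 2-byte lead, need 1 cont bytes. acc=0xE
Byte[3]=AA: continuation. acc=(acc<<6)|0x2A=0x3AA
Completed: cp=U+03AA (starts at byte 2)
Byte[4]=E2: 3-byte lead, need 2 cont bytes. acc=0x2
Byte[5]=90: continuation. acc=(acc<<6)|0x10=0x90
Byte[6]=84: continuation. acc=(acc<<6)|0x04=0x2404
Completed: cp=U+2404 (starts at byte 4)
Byte[7]=F0: 4-byte lead, need 3 cont bytes. acc=0x0
Byte[8]=22: expected 10xxxxxx continuation. INVALID

Answer: 8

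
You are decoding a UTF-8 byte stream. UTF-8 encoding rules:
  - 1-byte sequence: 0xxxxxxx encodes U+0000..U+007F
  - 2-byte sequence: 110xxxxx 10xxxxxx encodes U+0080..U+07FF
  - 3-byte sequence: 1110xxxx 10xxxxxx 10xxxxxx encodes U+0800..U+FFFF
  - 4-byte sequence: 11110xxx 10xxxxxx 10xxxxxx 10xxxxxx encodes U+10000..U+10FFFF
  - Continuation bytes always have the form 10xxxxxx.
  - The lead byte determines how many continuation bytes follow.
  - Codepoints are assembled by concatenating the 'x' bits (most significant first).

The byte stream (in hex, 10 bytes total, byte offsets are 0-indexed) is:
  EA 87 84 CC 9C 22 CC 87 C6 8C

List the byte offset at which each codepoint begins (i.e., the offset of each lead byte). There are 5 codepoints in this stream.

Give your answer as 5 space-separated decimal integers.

Byte[0]=EA: 3-byte lead, need 2 cont bytes. acc=0xA
Byte[1]=87: continuation. acc=(acc<<6)|0x07=0x287
Byte[2]=84: continuation. acc=(acc<<6)|0x04=0xA1C4
Completed: cp=U+A1C4 (starts at byte 0)
Byte[3]=CC: 2-byte lead, need 1 cont bytes. acc=0xC
Byte[4]=9C: continuation. acc=(acc<<6)|0x1C=0x31C
Completed: cp=U+031C (starts at byte 3)
Byte[5]=22: 1-byte ASCII. cp=U+0022
Byte[6]=CC: 2-byte lead, need 1 cont bytes. acc=0xC
Byte[7]=87: continuation. acc=(acc<<6)|0x07=0x307
Completed: cp=U+0307 (starts at byte 6)
Byte[8]=C6: 2-byte lead, need 1 cont bytes. acc=0x6
Byte[9]=8C: continuation. acc=(acc<<6)|0x0C=0x18C
Completed: cp=U+018C (starts at byte 8)

Answer: 0 3 5 6 8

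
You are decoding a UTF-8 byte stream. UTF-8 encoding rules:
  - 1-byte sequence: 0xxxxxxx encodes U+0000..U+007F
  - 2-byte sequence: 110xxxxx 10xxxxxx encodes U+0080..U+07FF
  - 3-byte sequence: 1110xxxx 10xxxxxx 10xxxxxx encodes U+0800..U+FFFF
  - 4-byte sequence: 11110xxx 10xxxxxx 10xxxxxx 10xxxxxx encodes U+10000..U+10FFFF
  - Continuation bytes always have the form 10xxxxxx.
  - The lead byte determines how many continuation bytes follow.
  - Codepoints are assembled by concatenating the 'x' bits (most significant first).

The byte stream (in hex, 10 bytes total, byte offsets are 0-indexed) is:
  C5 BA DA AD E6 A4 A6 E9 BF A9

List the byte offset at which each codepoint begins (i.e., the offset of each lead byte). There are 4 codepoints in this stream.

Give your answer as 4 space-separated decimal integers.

Answer: 0 2 4 7

Derivation:
Byte[0]=C5: 2-byte lead, need 1 cont bytes. acc=0x5
Byte[1]=BA: continuation. acc=(acc<<6)|0x3A=0x17A
Completed: cp=U+017A (starts at byte 0)
Byte[2]=DA: 2-byte lead, need 1 cont bytes. acc=0x1A
Byte[3]=AD: continuation. acc=(acc<<6)|0x2D=0x6AD
Completed: cp=U+06AD (starts at byte 2)
Byte[4]=E6: 3-byte lead, need 2 cont bytes. acc=0x6
Byte[5]=A4: continuation. acc=(acc<<6)|0x24=0x1A4
Byte[6]=A6: continuation. acc=(acc<<6)|0x26=0x6926
Completed: cp=U+6926 (starts at byte 4)
Byte[7]=E9: 3-byte lead, need 2 cont bytes. acc=0x9
Byte[8]=BF: continuation. acc=(acc<<6)|0x3F=0x27F
Byte[9]=A9: continuation. acc=(acc<<6)|0x29=0x9FE9
Completed: cp=U+9FE9 (starts at byte 7)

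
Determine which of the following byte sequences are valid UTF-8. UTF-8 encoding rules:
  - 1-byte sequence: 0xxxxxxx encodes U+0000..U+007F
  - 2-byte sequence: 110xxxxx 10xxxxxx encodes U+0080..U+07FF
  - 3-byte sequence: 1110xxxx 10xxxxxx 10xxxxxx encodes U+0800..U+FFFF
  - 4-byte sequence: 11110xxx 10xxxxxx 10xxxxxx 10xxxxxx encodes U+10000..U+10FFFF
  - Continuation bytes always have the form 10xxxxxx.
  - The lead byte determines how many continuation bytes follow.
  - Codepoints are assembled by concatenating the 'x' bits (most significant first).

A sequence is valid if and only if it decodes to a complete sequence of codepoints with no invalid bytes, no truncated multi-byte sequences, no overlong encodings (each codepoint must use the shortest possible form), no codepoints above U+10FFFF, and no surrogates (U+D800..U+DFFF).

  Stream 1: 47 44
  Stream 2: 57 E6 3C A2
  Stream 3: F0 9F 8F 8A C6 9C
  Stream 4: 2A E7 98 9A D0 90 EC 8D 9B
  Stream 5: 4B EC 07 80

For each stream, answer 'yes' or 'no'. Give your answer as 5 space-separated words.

Answer: yes no yes yes no

Derivation:
Stream 1: decodes cleanly. VALID
Stream 2: error at byte offset 2. INVALID
Stream 3: decodes cleanly. VALID
Stream 4: decodes cleanly. VALID
Stream 5: error at byte offset 2. INVALID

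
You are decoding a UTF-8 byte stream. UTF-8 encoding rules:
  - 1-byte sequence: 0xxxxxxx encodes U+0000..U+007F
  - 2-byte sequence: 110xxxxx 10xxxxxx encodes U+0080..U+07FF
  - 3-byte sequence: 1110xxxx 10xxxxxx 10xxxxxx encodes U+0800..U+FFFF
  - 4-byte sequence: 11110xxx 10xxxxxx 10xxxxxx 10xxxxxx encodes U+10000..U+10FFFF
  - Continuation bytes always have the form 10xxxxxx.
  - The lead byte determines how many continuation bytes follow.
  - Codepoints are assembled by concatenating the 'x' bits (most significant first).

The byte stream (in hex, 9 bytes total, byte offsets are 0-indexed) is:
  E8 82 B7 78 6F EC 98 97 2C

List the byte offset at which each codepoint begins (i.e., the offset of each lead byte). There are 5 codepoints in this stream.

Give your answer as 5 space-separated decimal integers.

Byte[0]=E8: 3-byte lead, need 2 cont bytes. acc=0x8
Byte[1]=82: continuation. acc=(acc<<6)|0x02=0x202
Byte[2]=B7: continuation. acc=(acc<<6)|0x37=0x80B7
Completed: cp=U+80B7 (starts at byte 0)
Byte[3]=78: 1-byte ASCII. cp=U+0078
Byte[4]=6F: 1-byte ASCII. cp=U+006F
Byte[5]=EC: 3-byte lead, need 2 cont bytes. acc=0xC
Byte[6]=98: continuation. acc=(acc<<6)|0x18=0x318
Byte[7]=97: continuation. acc=(acc<<6)|0x17=0xC617
Completed: cp=U+C617 (starts at byte 5)
Byte[8]=2C: 1-byte ASCII. cp=U+002C

Answer: 0 3 4 5 8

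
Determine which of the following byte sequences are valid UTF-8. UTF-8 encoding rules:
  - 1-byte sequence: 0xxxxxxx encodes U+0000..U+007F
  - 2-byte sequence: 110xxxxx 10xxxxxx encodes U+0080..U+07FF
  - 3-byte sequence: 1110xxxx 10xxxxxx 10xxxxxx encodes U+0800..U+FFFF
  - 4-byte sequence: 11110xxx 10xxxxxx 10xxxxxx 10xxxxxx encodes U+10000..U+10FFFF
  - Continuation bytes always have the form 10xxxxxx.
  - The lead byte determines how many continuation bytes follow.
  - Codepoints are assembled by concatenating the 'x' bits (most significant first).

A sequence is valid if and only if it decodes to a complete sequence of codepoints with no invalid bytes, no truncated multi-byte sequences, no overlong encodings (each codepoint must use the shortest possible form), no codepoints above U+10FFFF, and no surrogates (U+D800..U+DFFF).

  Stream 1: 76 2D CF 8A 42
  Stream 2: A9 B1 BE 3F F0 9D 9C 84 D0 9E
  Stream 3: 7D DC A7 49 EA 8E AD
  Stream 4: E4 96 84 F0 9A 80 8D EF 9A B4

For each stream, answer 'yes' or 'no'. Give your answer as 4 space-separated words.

Stream 1: decodes cleanly. VALID
Stream 2: error at byte offset 0. INVALID
Stream 3: decodes cleanly. VALID
Stream 4: decodes cleanly. VALID

Answer: yes no yes yes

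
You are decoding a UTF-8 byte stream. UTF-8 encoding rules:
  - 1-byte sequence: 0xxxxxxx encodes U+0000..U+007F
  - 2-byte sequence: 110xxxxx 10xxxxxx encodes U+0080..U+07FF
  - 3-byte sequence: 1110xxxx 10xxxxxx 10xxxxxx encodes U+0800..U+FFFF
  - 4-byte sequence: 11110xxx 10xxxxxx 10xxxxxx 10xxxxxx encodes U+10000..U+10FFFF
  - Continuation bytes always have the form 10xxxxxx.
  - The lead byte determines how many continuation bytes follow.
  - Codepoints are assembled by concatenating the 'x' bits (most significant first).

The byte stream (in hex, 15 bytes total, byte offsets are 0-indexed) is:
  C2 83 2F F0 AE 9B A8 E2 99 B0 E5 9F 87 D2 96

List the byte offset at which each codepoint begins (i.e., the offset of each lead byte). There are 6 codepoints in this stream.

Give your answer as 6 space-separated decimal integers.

Answer: 0 2 3 7 10 13

Derivation:
Byte[0]=C2: 2-byte lead, need 1 cont bytes. acc=0x2
Byte[1]=83: continuation. acc=(acc<<6)|0x03=0x83
Completed: cp=U+0083 (starts at byte 0)
Byte[2]=2F: 1-byte ASCII. cp=U+002F
Byte[3]=F0: 4-byte lead, need 3 cont bytes. acc=0x0
Byte[4]=AE: continuation. acc=(acc<<6)|0x2E=0x2E
Byte[5]=9B: continuation. acc=(acc<<6)|0x1B=0xB9B
Byte[6]=A8: continuation. acc=(acc<<6)|0x28=0x2E6E8
Completed: cp=U+2E6E8 (starts at byte 3)
Byte[7]=E2: 3-byte lead, need 2 cont bytes. acc=0x2
Byte[8]=99: continuation. acc=(acc<<6)|0x19=0x99
Byte[9]=B0: continuation. acc=(acc<<6)|0x30=0x2670
Completed: cp=U+2670 (starts at byte 7)
Byte[10]=E5: 3-byte lead, need 2 cont bytes. acc=0x5
Byte[11]=9F: continuation. acc=(acc<<6)|0x1F=0x15F
Byte[12]=87: continuation. acc=(acc<<6)|0x07=0x57C7
Completed: cp=U+57C7 (starts at byte 10)
Byte[13]=D2: 2-byte lead, need 1 cont bytes. acc=0x12
Byte[14]=96: continuation. acc=(acc<<6)|0x16=0x496
Completed: cp=U+0496 (starts at byte 13)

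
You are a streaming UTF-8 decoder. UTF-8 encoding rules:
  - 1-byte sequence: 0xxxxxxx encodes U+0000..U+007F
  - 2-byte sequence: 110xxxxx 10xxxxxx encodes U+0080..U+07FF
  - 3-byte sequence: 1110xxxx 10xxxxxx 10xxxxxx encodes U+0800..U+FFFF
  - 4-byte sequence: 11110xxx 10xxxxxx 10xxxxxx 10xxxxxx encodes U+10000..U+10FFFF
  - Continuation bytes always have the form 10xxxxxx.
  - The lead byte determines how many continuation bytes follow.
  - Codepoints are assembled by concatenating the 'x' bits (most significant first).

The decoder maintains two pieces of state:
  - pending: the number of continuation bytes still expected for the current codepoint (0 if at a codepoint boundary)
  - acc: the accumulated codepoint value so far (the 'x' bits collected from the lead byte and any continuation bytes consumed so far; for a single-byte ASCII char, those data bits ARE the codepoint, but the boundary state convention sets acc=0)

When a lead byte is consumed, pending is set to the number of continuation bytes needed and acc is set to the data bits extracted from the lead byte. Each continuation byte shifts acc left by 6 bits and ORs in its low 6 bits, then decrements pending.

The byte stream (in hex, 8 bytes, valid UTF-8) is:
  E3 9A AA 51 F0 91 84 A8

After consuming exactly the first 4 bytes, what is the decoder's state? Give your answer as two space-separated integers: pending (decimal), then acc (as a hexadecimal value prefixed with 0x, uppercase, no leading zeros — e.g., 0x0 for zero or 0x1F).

Byte[0]=E3: 3-byte lead. pending=2, acc=0x3
Byte[1]=9A: continuation. acc=(acc<<6)|0x1A=0xDA, pending=1
Byte[2]=AA: continuation. acc=(acc<<6)|0x2A=0x36AA, pending=0
Byte[3]=51: 1-byte. pending=0, acc=0x0

Answer: 0 0x0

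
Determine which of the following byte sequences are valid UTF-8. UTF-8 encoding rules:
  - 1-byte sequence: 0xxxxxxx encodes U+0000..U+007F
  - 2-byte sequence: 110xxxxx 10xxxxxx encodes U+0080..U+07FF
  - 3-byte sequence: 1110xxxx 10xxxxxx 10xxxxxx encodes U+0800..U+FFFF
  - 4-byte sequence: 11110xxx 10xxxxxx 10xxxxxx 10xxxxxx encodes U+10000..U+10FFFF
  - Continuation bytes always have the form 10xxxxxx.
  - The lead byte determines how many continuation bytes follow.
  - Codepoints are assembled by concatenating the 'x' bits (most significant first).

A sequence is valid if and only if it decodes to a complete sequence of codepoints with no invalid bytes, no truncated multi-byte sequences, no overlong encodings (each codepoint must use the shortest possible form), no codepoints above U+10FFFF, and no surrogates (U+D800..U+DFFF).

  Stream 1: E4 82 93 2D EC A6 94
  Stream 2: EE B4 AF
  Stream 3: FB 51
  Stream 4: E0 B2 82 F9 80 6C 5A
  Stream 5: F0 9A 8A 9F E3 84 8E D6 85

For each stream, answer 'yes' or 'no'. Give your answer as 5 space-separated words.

Answer: yes yes no no yes

Derivation:
Stream 1: decodes cleanly. VALID
Stream 2: decodes cleanly. VALID
Stream 3: error at byte offset 0. INVALID
Stream 4: error at byte offset 3. INVALID
Stream 5: decodes cleanly. VALID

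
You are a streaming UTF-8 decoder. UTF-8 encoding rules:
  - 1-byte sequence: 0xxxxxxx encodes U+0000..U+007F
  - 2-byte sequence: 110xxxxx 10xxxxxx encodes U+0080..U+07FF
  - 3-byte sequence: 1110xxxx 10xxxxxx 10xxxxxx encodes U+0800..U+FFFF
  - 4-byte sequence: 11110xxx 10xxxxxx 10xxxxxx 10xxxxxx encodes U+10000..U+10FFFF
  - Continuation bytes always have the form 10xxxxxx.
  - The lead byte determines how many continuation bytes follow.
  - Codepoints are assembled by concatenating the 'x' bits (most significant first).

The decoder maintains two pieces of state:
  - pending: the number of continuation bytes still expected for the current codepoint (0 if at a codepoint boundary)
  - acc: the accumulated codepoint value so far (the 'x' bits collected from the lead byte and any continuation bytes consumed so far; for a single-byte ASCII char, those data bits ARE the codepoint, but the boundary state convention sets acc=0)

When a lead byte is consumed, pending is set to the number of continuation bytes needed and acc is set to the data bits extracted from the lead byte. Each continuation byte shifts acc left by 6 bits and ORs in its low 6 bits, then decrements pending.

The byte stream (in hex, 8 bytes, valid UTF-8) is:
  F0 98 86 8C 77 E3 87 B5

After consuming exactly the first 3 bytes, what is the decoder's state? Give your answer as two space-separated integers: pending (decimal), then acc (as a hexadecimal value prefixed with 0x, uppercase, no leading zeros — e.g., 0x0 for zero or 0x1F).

Answer: 1 0x606

Derivation:
Byte[0]=F0: 4-byte lead. pending=3, acc=0x0
Byte[1]=98: continuation. acc=(acc<<6)|0x18=0x18, pending=2
Byte[2]=86: continuation. acc=(acc<<6)|0x06=0x606, pending=1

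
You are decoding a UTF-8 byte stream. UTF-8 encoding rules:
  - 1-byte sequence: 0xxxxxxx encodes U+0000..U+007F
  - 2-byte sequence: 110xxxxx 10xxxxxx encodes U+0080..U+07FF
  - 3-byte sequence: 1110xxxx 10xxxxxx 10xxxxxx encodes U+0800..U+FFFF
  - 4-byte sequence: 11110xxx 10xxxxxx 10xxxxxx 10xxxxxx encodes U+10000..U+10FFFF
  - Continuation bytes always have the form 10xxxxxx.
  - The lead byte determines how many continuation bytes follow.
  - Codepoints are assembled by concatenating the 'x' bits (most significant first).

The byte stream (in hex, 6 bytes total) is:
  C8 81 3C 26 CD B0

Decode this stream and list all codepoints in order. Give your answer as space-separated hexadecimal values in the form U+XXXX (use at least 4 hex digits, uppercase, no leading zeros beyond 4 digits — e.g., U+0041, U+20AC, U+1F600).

Answer: U+0201 U+003C U+0026 U+0370

Derivation:
Byte[0]=C8: 2-byte lead, need 1 cont bytes. acc=0x8
Byte[1]=81: continuation. acc=(acc<<6)|0x01=0x201
Completed: cp=U+0201 (starts at byte 0)
Byte[2]=3C: 1-byte ASCII. cp=U+003C
Byte[3]=26: 1-byte ASCII. cp=U+0026
Byte[4]=CD: 2-byte lead, need 1 cont bytes. acc=0xD
Byte[5]=B0: continuation. acc=(acc<<6)|0x30=0x370
Completed: cp=U+0370 (starts at byte 4)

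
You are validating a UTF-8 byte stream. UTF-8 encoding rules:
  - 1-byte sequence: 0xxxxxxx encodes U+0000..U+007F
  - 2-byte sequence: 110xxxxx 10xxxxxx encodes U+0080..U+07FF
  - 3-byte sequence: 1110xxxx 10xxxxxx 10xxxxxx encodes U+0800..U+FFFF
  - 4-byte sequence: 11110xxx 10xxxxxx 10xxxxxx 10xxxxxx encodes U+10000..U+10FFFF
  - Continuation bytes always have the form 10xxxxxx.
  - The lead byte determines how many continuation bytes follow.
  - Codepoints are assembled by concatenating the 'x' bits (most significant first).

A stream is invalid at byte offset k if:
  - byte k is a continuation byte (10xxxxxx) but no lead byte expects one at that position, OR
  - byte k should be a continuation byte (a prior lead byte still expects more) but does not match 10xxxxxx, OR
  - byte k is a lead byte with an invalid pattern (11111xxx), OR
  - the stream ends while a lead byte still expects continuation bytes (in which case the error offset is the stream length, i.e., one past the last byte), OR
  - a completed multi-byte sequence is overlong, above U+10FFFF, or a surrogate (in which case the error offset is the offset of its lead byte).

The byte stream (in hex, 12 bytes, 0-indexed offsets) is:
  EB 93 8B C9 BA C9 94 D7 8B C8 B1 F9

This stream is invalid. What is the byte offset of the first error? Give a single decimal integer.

Answer: 11

Derivation:
Byte[0]=EB: 3-byte lead, need 2 cont bytes. acc=0xB
Byte[1]=93: continuation. acc=(acc<<6)|0x13=0x2D3
Byte[2]=8B: continuation. acc=(acc<<6)|0x0B=0xB4CB
Completed: cp=U+B4CB (starts at byte 0)
Byte[3]=C9: 2-byte lead, need 1 cont bytes. acc=0x9
Byte[4]=BA: continuation. acc=(acc<<6)|0x3A=0x27A
Completed: cp=U+027A (starts at byte 3)
Byte[5]=C9: 2-byte lead, need 1 cont bytes. acc=0x9
Byte[6]=94: continuation. acc=(acc<<6)|0x14=0x254
Completed: cp=U+0254 (starts at byte 5)
Byte[7]=D7: 2-byte lead, need 1 cont bytes. acc=0x17
Byte[8]=8B: continuation. acc=(acc<<6)|0x0B=0x5CB
Completed: cp=U+05CB (starts at byte 7)
Byte[9]=C8: 2-byte lead, need 1 cont bytes. acc=0x8
Byte[10]=B1: continuation. acc=(acc<<6)|0x31=0x231
Completed: cp=U+0231 (starts at byte 9)
Byte[11]=F9: INVALID lead byte (not 0xxx/110x/1110/11110)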